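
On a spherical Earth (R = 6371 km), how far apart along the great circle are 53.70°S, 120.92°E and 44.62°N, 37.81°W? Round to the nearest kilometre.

Δλ = -37.81 − 120.92 = -158.73°.
Δφ = 44.62 − -53.70 = 98.32°.
a = sin²(Δφ/2) + cos φ₁ · cos φ₂ · sin²(Δλ/2) = 0.979382.
c = 2·atan2(√a, √(1−a)) = 2.85342 rad → d = 6371·c ≈ 18179.14 km.

18179 km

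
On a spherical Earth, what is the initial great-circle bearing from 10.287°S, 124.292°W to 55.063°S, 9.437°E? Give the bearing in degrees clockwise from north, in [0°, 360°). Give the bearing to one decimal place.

Δλ = 9.437 − -124.292 = 133.729°.
θ = atan2( sin Δλ · cos φ₂ , cos φ₁ · sin φ₂ − sin φ₁ · cos φ₂ · cos Δλ )
  = atan2(0.41383, -0.87730) = 154.747° → normalised to [0°, 360°): 154.747°.

154.7°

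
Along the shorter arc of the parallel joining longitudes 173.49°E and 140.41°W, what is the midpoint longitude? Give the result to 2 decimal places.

163.46°W

Signed shortest Δλ from +173.49° to -140.41° is +46.10°.
Midpoint longitude = +173.49° + (+46.10°)/2 = +173.49° + 23.05° = +196.54°.
Normalise into (−180°, 180°]: -163.46°.
(The naïve average (+173.49 + -140.41)/2 = 16.54° is on the wrong side of the globe.)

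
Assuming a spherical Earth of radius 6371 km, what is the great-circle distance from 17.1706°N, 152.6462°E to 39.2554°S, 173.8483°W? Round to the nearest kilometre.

Δλ = -173.8483 − 152.6462 = -326.4945°; wrapped into (−180°, 180°]: 33.5055°.
Δφ = -39.2554 − 17.1706 = -56.4260°.
a = sin²(Δφ/2) + cos φ₁ · cos φ₂ · sin²(Δλ/2) = 0.284960.
c = 2·atan2(√a, √(1−a)) = 1.12622 rad → d = 6371·c ≈ 7175.12 km.

7175 km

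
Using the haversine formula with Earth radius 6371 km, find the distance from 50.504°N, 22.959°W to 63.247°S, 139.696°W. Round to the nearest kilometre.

Δλ = -139.696 − -22.959 = -116.737°.
Δφ = -63.247 − 50.504 = -113.751°.
a = sin²(Δφ/2) + cos φ₁ · cos φ₂ · sin²(Δλ/2) = 0.908936.
c = 2·atan2(√a, √(1−a)) = 2.52850 rad → d = 6371·c ≈ 16109.08 km.

16109 km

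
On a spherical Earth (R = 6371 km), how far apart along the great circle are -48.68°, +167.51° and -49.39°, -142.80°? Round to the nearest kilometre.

Δλ = -142.80 − 167.51 = -310.31°; wrapped into (−180°, 180°]: 49.69°.
Δφ = -49.39 − -48.68 = -0.71°.
a = sin²(Δφ/2) + cos φ₁ · cos φ₂ · sin²(Δλ/2) = 0.075909.
c = 2·atan2(√a, √(1−a)) = 0.55825 rad → d = 6371·c ≈ 3556.64 km.

3557 km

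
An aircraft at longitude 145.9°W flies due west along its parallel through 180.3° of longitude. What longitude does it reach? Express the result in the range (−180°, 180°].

33.8°E

Start at -145.9°; shift −180.3° → -326.2°.
-326.2° lies outside (−180°, 180°]; add 360° → +33.8°.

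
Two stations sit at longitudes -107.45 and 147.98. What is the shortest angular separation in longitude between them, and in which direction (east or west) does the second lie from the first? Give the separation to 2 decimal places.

104.57° west

Raw difference: 147.98 − -107.45 = 255.43°.
Normalise into (−180°, 180°]: 255.43° − 360° = -104.57°.
Negative ⇒ the second point lies to the west; separation 104.57°.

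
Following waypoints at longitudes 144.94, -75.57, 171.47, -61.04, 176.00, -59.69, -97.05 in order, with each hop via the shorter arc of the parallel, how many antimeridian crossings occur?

Leg 1: +144.94° → -75.57°, shortest Δλ = 139.49° (east) — crosses 180°.
Leg 2: -75.57° → +171.47°, shortest Δλ = -112.96° (west) — crosses 180°.
Leg 3: +171.47° → -61.04°, shortest Δλ = 127.49° (east) — crosses 180°.
Leg 4: -61.04° → +176.00°, shortest Δλ = -122.96° (west) — crosses 180°.
Leg 5: +176.00° → -59.69°, shortest Δλ = 124.31° (east) — crosses 180°.
Leg 6: -59.69° → -97.05°, shortest Δλ = -37.36° (west) — does not cross 180°.
Total crossings: 5.

5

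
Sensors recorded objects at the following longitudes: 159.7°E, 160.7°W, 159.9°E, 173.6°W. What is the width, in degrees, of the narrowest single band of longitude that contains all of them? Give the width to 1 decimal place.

39.6°

Sort the longitudes: -173.6°, -160.7°, +159.7°, +159.9°.
Eastward gaps between consecutive values (wrapping around): 12.9°, 320.4°, 0.2°, 26.5°.
Largest gap = 320.4° ⇒ minimal covering band is its complement: 360° − 320.4° = 39.6°.
Band runs from +159.7° eastward to -160.7°, crossing the antimeridian.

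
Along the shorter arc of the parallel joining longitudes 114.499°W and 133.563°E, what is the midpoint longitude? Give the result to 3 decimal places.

Signed shortest Δλ from -114.499° to +133.563° is -111.938°.
Midpoint longitude = -114.499° + (-111.938°)/2 = -114.499° − 55.969° = -170.468°.
(The naïve average (-114.499 + +133.563)/2 = 9.532° is on the wrong side of the globe.)

170.468°W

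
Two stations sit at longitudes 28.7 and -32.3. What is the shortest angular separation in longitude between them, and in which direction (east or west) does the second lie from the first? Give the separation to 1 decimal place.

Raw difference: -32.3 − 28.7 = -61.0°.
Normalise into (−180°, 180°]: -61.0° stays -61.0°.
Negative ⇒ the second point lies to the west; separation 61.0°.

61.0° west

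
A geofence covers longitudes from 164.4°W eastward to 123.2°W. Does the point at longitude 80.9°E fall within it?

Band width going east from -164.4° to -123.2°: ((-123.2 − -164.4) mod 360) = 41.2°.
Offset of +80.9° east of the west edge: ((80.9 − -164.4) mod 360) = 245.3°.
245.3° > 41.2° ⇒ outside.

No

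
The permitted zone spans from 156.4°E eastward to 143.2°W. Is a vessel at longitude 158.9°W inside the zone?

Band width going east from +156.4° to -143.2°: ((-143.2 − 156.4) mod 360) = 60.4°.
Offset of -158.9° east of the west edge: ((-158.9 − 156.4) mod 360) = 44.7°.
44.7° ≤ 60.4° ⇒ inside.

Yes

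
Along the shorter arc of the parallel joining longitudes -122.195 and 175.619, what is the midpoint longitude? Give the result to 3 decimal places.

-153.288°

Signed shortest Δλ from -122.195° to +175.619° is -62.186°.
Midpoint longitude = -122.195° + (-62.186°)/2 = -122.195° − 31.093° = -153.288°.
(The naïve average (-122.195 + +175.619)/2 = 26.712° is on the wrong side of the globe.)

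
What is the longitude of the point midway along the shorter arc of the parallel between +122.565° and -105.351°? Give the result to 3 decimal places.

Signed shortest Δλ from +122.565° to -105.351° is +132.084°.
Midpoint longitude = +122.565° + (+132.084°)/2 = +122.565° + 66.042° = +188.607°.
Normalise into (−180°, 180°]: -171.393°.
(The naïve average (+122.565 + -105.351)/2 = 8.607° is on the wrong side of the globe.)

-171.393°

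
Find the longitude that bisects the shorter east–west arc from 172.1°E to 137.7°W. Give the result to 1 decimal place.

Signed shortest Δλ from +172.1° to -137.7° is +50.2°.
Midpoint longitude = +172.1° + (+50.2°)/2 = +172.1° + 25.1° = +197.2°.
Normalise into (−180°, 180°]: -162.8°.
(The naïve average (+172.1 + -137.7)/2 = 17.2° is on the wrong side of the globe.)

162.8°W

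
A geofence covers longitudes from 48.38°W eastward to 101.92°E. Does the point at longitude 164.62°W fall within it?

No

Band width going east from -48.38° to +101.92°: ((101.92 − -48.38) mod 360) = 150.30°.
Offset of -164.62° east of the west edge: ((-164.62 − -48.38) mod 360) = 243.76°.
243.76° > 150.30° ⇒ outside.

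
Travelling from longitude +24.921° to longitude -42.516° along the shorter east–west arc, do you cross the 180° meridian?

Signed shortest Δλ = ((-42.516 − 24.921 + 180) mod 360) − 180 = -67.437°.
Going west by 67.437° from +24.921° reaches -42.516° without touching 180°.

No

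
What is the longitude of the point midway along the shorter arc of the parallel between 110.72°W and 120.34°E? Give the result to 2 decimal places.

175.19°W

Signed shortest Δλ from -110.72° to +120.34° is -128.94°.
Midpoint longitude = -110.72° + (-128.94°)/2 = -110.72° − 64.47° = -175.19°.
(The naïve average (-110.72 + +120.34)/2 = 4.81° is on the wrong side of the globe.)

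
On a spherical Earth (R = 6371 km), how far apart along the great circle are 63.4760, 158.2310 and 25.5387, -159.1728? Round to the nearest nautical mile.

Δλ = -159.1728 − 158.2310 = -317.4038°; wrapped into (−180°, 180°]: 42.5962°.
Δφ = 25.5387 − 63.4760 = -37.9373°.
a = sin²(Δφ/2) + cos φ₁ · cos φ₂ · sin²(Δλ/2) = 0.158817.
c = 2·atan2(√a, √(1−a)) = 0.81980 rad → d = 6371·c ≈ 5222.97 km ≈ 2820.18 nmi.

2820 nmi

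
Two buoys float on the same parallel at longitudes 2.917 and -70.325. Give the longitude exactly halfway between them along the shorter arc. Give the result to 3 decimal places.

-33.704°

Signed shortest Δλ from +2.917° to -70.325° is -73.242°.
Midpoint longitude = +2.917° + (-73.242°)/2 = +2.917° − 36.621° = -33.704°.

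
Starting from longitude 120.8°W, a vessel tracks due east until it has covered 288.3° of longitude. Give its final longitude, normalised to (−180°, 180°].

Start at -120.8°; shift +288.3° → +167.5°.
+167.5° already lies in (−180°, 180°].

167.5°E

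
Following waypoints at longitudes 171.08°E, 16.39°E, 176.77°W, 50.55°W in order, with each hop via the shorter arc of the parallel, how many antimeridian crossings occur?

Leg 1: +171.08° → +16.39°, shortest Δλ = -154.69° (west) — does not cross 180°.
Leg 2: +16.39° → -176.77°, shortest Δλ = 166.84° (east) — crosses 180°.
Leg 3: -176.77° → -50.55°, shortest Δλ = 126.22° (east) — does not cross 180°.
Total crossings: 1.

1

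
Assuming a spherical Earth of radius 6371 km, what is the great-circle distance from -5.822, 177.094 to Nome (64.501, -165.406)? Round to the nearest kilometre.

7953 km

Δλ = -165.406 − 177.094 = -342.500°; wrapped into (−180°, 180°]: 17.500°.
Δφ = 64.501 − -5.822 = 70.323°.
a = sin²(Δφ/2) + cos φ₁ · cos φ₂ · sin²(Δλ/2) = 0.341552.
c = 2·atan2(√a, √(1−a)) = 1.24834 rad → d = 6371·c ≈ 7953.19 km.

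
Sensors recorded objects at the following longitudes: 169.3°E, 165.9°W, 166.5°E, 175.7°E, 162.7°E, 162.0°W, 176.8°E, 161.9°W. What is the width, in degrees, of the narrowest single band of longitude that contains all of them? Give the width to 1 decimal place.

Sort the longitudes: -165.9°, -162.0°, -161.9°, +162.7°, +166.5°, +169.3°, +175.7°, +176.8°.
Eastward gaps between consecutive values (wrapping around): 3.9°, 0.1°, 324.6°, 3.8°, 2.8°, 6.4°, 1.1°, 17.3°.
Largest gap = 324.6° ⇒ minimal covering band is its complement: 360° − 324.6° = 35.4°.
Band runs from +162.7° eastward to -161.9°, crossing the antimeridian.

35.4°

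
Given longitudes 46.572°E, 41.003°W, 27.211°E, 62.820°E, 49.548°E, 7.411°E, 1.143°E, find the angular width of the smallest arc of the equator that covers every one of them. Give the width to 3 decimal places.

Sort the longitudes: -41.003°, +1.143°, +7.411°, +27.211°, +46.572°, +49.548°, +62.820°.
Eastward gaps between consecutive values (wrapping around): 42.146°, 6.268°, 19.800°, 19.361°, 2.976°, 13.272°, 256.177°.
Largest gap = 256.177° ⇒ minimal covering band is its complement: 360° − 256.177° = 103.823°.
Band runs from -41.003° eastward to +62.820°.

103.823°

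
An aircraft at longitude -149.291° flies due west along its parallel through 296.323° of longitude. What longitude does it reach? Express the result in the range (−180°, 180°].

Start at -149.291°; shift −296.323° → -445.614°.
-445.614° lies outside (−180°, 180°]; add 360° → -85.614°.

-85.614°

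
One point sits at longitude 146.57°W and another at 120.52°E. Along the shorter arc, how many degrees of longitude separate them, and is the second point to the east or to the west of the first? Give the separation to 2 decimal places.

92.91° west

Raw difference: 120.52 − -146.57 = 267.09°.
Normalise into (−180°, 180°]: 267.09° − 360° = -92.91°.
Negative ⇒ the second point lies to the west; separation 92.91°.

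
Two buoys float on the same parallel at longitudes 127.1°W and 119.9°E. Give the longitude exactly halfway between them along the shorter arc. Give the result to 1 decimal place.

176.4°E

Signed shortest Δλ from -127.1° to +119.9° is -113.0°.
Midpoint longitude = -127.1° + (-113.0°)/2 = -127.1° − 56.5° = -183.6°.
Normalise into (−180°, 180°]: +176.4°.
(The naïve average (-127.1 + +119.9)/2 = -3.6° is on the wrong side of the globe.)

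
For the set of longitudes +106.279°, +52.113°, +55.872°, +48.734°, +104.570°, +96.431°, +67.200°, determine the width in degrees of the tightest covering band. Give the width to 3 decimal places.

Sort the longitudes: +48.734°, +52.113°, +55.872°, +67.200°, +96.431°, +104.570°, +106.279°.
Eastward gaps between consecutive values (wrapping around): 3.379°, 3.759°, 11.328°, 29.231°, 8.139°, 1.709°, 302.455°.
Largest gap = 302.455° ⇒ minimal covering band is its complement: 360° − 302.455° = 57.545°.
Band runs from +48.734° eastward to +106.279°.

57.545°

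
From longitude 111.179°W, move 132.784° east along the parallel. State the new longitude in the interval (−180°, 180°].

21.605°E

Start at -111.179°; shift +132.784° → +21.605°.
+21.605° already lies in (−180°, 180°].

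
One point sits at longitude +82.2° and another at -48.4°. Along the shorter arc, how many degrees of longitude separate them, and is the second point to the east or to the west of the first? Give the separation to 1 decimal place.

Raw difference: -48.4 − 82.2 = -130.6°.
Normalise into (−180°, 180°]: -130.6° stays -130.6°.
Negative ⇒ the second point lies to the west; separation 130.6°.

130.6° west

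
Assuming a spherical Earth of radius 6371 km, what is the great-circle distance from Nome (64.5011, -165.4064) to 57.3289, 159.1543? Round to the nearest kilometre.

2041 km

Δλ = 159.1543 − -165.4064 = 324.5607°; wrapped into (−180°, 180°]: -35.4393°.
Δφ = 57.3289 − 64.5011 = -7.1722°.
a = sin²(Δφ/2) + cos φ₁ · cos φ₂ · sin²(Δλ/2) = 0.025439.
c = 2·atan2(√a, √(1−a)) = 0.32036 rad → d = 6371·c ≈ 2041.03 km.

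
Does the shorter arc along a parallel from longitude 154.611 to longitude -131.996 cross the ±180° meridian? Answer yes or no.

Naïve |-131.996 − 154.611| = 286.607° > 180°, so the shorter arc goes the other way round — across 180°.
Signed shortest Δλ = ((-131.996 − 154.611 + 180) mod 360) − 180 = 73.393°.
Going east by 73.393° from +154.611° passes through 180° before reaching -131.996°.

Yes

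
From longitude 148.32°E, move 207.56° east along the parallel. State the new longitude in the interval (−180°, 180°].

Start at +148.32°; shift +207.56° → +355.88°.
+355.88° lies outside (−180°, 180°]; subtract 360° → -4.12°.

4.12°W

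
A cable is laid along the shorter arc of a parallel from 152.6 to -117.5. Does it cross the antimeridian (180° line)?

Yes

Naïve |-117.5 − 152.6| = 270.1° > 180°, so the shorter arc goes the other way round — across 180°.
Signed shortest Δλ = ((-117.5 − 152.6 + 180) mod 360) − 180 = 89.9°.
Going east by 89.9° from +152.6° passes through 180° before reaching -117.5°.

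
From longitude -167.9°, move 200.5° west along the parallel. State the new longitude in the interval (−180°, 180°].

Start at -167.9°; shift −200.5° → -368.4°.
-368.4° lies outside (−180°, 180°]; add 360° → -8.4°.

-8.4°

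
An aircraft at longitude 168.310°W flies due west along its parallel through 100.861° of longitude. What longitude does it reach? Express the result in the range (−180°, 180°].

90.829°E

Start at -168.310°; shift −100.861° → -269.171°.
-269.171° lies outside (−180°, 180°]; add 360° → +90.829°.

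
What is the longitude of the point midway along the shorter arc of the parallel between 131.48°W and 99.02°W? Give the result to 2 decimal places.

Signed shortest Δλ from -131.48° to -99.02° is +32.46°.
Midpoint longitude = -131.48° + (+32.46°)/2 = -131.48° + 16.23° = -115.25°.

115.25°W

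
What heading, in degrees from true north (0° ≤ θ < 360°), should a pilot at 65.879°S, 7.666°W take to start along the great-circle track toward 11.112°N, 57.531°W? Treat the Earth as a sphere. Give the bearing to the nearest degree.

311°

Δλ = -57.531 − -7.666 = -49.865°.
θ = atan2( sin Δλ · cos φ₂ , cos φ₁ · sin φ₂ − sin φ₁ · cos φ₂ · cos Δλ )
  = atan2(-0.75019, 0.65604) = -48.831° → normalised to [0°, 360°): 311.169°.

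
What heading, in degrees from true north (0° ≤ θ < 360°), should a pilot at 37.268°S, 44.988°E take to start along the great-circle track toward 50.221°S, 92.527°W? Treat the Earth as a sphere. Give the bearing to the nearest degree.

Δλ = -92.527 − 44.988 = -137.515°.
θ = atan2( sin Δλ · cos φ₂ , cos φ₁ · sin φ₂ − sin φ₁ · cos φ₂ · cos Δλ )
  = atan2(-0.43214, -0.89732) = -154.285° → normalised to [0°, 360°): 205.715°.

206°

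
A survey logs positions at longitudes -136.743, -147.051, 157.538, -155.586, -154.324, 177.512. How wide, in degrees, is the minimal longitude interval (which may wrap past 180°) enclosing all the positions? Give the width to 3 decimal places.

65.719°

Sort the longitudes: -155.586°, -154.324°, -147.051°, -136.743°, +157.538°, +177.512°.
Eastward gaps between consecutive values (wrapping around): 1.262°, 7.273°, 10.308°, 294.281°, 19.974°, 26.902°.
Largest gap = 294.281° ⇒ minimal covering band is its complement: 360° − 294.281° = 65.719°.
Band runs from +157.538° eastward to -136.743°, crossing the antimeridian.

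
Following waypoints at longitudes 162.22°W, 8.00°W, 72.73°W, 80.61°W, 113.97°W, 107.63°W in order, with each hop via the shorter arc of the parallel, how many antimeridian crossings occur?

0

Leg 1: -162.22° → -8.00°, shortest Δλ = 154.22° (east) — does not cross 180°.
Leg 2: -8.00° → -72.73°, shortest Δλ = -64.73° (west) — does not cross 180°.
Leg 3: -72.73° → -80.61°, shortest Δλ = -7.88° (west) — does not cross 180°.
Leg 4: -80.61° → -113.97°, shortest Δλ = -33.36° (west) — does not cross 180°.
Leg 5: -113.97° → -107.63°, shortest Δλ = 6.34° (east) — does not cross 180°.
Total crossings: 0.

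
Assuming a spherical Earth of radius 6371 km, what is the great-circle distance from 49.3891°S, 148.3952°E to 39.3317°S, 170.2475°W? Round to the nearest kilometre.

3423 km

Δλ = -170.2475 − 148.3952 = -318.6427°; wrapped into (−180°, 180°]: 41.3573°.
Δφ = -39.3317 − -49.3891 = 10.0574°.
a = sin²(Δφ/2) + cos φ₁ · cos φ₂ · sin²(Δλ/2) = 0.070466.
c = 2·atan2(√a, √(1−a)) = 0.53735 rad → d = 6371·c ≈ 3423.46 km.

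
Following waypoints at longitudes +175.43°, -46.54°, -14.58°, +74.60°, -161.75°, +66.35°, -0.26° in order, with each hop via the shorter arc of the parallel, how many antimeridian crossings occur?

3

Leg 1: +175.43° → -46.54°, shortest Δλ = 138.03° (east) — crosses 180°.
Leg 2: -46.54° → -14.58°, shortest Δλ = 31.96° (east) — does not cross 180°.
Leg 3: -14.58° → +74.60°, shortest Δλ = 89.18° (east) — does not cross 180°.
Leg 4: +74.60° → -161.75°, shortest Δλ = 123.65° (east) — crosses 180°.
Leg 5: -161.75° → +66.35°, shortest Δλ = -131.9° (west) — crosses 180°.
Leg 6: +66.35° → -0.26°, shortest Δλ = -66.61° (west) — does not cross 180°.
Total crossings: 3.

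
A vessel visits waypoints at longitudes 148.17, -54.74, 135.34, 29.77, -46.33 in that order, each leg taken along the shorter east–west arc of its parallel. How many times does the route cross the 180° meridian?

Leg 1: +148.17° → -54.74°, shortest Δλ = 157.09° (east) — crosses 180°.
Leg 2: -54.74° → +135.34°, shortest Δλ = -169.92° (west) — crosses 180°.
Leg 3: +135.34° → +29.77°, shortest Δλ = -105.57° (west) — does not cross 180°.
Leg 4: +29.77° → -46.33°, shortest Δλ = -76.1° (west) — does not cross 180°.
Total crossings: 2.

2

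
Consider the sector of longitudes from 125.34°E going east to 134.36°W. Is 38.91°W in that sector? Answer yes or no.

No

Band width going east from +125.34° to -134.36°: ((-134.36 − 125.34) mod 360) = 100.30°.
Offset of -38.91° east of the west edge: ((-38.91 − 125.34) mod 360) = 195.75°.
195.75° > 100.30° ⇒ outside.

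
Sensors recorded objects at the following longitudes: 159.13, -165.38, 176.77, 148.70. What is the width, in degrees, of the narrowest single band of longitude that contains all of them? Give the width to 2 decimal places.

45.92°

Sort the longitudes: -165.38°, +148.70°, +159.13°, +176.77°.
Eastward gaps between consecutive values (wrapping around): 314.08°, 10.43°, 17.64°, 17.85°.
Largest gap = 314.08° ⇒ minimal covering band is its complement: 360° − 314.08° = 45.92°.
Band runs from +148.70° eastward to -165.38°, crossing the antimeridian.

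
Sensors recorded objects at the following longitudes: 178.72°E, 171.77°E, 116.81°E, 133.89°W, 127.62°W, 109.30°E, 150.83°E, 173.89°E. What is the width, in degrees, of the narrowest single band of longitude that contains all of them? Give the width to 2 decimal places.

123.08°

Sort the longitudes: -133.89°, -127.62°, +109.30°, +116.81°, +150.83°, +171.77°, +173.89°, +178.72°.
Eastward gaps between consecutive values (wrapping around): 6.27°, 236.92°, 7.51°, 34.02°, 20.94°, 2.12°, 4.83°, 47.39°.
Largest gap = 236.92° ⇒ minimal covering band is its complement: 360° − 236.92° = 123.08°.
Band runs from +109.30° eastward to -127.62°, crossing the antimeridian.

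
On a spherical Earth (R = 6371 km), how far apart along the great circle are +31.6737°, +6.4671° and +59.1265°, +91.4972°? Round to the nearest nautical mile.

Δλ = 91.4972 − 6.4671 = 85.0301°.
Δφ = 59.1265 − 31.6737 = 27.4528°.
a = sin²(Δφ/2) + cos φ₁ · cos φ₂ · sin²(Δλ/2) = 0.255744.
c = 2·atan2(√a, √(1−a)) = 1.06041 rad → d = 6371·c ≈ 6755.89 km ≈ 3647.89 nmi.

3648 nmi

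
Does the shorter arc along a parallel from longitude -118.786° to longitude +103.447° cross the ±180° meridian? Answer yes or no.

Naïve |103.447 − -118.786| = 222.233° > 180°, so the shorter arc goes the other way round — across 180°.
Signed shortest Δλ = ((103.447 − -118.786 + 180) mod 360) − 180 = -137.767°.
Going west by 137.767° from -118.786° passes through 180° before reaching +103.447°.

Yes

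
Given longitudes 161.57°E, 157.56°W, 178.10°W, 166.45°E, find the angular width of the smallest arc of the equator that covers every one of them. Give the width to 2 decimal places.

Sort the longitudes: -178.10°, -157.56°, +161.57°, +166.45°.
Eastward gaps between consecutive values (wrapping around): 20.54°, 319.13°, 4.88°, 15.45°.
Largest gap = 319.13° ⇒ minimal covering band is its complement: 360° − 319.13° = 40.87°.
Band runs from +161.57° eastward to -157.56°, crossing the antimeridian.

40.87°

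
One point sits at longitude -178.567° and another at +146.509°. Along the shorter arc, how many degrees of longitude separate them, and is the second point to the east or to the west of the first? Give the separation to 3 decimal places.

34.924° west

Raw difference: 146.509 − -178.567 = 325.076°.
Normalise into (−180°, 180°]: 325.076° − 360° = -34.924°.
Negative ⇒ the second point lies to the west; separation 34.924°.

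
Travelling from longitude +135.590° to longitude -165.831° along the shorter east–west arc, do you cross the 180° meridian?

Yes

Naïve |-165.831 − 135.590| = 301.421° > 180°, so the shorter arc goes the other way round — across 180°.
Signed shortest Δλ = ((-165.831 − 135.590 + 180) mod 360) − 180 = 58.579°.
Going east by 58.579° from +135.590° passes through 180° before reaching -165.831°.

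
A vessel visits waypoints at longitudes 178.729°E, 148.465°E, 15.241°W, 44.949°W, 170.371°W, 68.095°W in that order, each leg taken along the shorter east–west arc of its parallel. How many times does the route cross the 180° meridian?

Leg 1: +178.729° → +148.465°, shortest Δλ = -30.264° (west) — does not cross 180°.
Leg 2: +148.465° → -15.241°, shortest Δλ = -163.706° (west) — does not cross 180°.
Leg 3: -15.241° → -44.949°, shortest Δλ = -29.708° (west) — does not cross 180°.
Leg 4: -44.949° → -170.371°, shortest Δλ = -125.422° (west) — does not cross 180°.
Leg 5: -170.371° → -68.095°, shortest Δλ = 102.276° (east) — does not cross 180°.
Total crossings: 0.

0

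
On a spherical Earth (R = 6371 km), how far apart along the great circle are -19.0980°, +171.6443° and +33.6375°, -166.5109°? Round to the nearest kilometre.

6305 km

Δλ = -166.5109 − 171.6443 = -338.1552°; wrapped into (−180°, 180°]: 21.8448°.
Δφ = 33.6375 − -19.0980 = 52.7355°.
a = sin²(Δφ/2) + cos φ₁ · cos φ₂ · sin²(Δλ/2) = 0.225498.
c = 2·atan2(√a, √(1−a)) = 0.98962 rad → d = 6371·c ≈ 6304.90 km.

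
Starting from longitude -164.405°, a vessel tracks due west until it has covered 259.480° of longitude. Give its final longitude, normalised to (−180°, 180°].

-63.885°

Start at -164.405°; shift −259.480° → -423.885°.
-423.885° lies outside (−180°, 180°]; add 360° → -63.885°.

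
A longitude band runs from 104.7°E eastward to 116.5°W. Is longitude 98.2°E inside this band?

No

Band width going east from +104.7° to -116.5°: ((-116.5 − 104.7) mod 360) = 138.8°.
Offset of +98.2° east of the west edge: ((98.2 − 104.7) mod 360) = 353.5°.
353.5° > 138.8° ⇒ outside.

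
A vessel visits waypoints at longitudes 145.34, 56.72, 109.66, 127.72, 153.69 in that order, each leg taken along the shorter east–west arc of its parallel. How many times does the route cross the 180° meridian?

0

Leg 1: +145.34° → +56.72°, shortest Δλ = -88.62° (west) — does not cross 180°.
Leg 2: +56.72° → +109.66°, shortest Δλ = 52.94° (east) — does not cross 180°.
Leg 3: +109.66° → +127.72°, shortest Δλ = 18.06° (east) — does not cross 180°.
Leg 4: +127.72° → +153.69°, shortest Δλ = 25.97° (east) — does not cross 180°.
Total crossings: 0.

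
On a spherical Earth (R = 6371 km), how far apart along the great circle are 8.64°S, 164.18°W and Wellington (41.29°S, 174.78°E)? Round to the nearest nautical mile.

2257 nmi

Δλ = 174.78 − -164.18 = 338.96°; wrapped into (−180°, 180°]: -21.04°.
Δφ = -41.29 − -8.64 = -32.65°.
a = sin²(Δφ/2) + cos φ₁ · cos φ₂ · sin²(Δλ/2) = 0.103772.
c = 2·atan2(√a, √(1−a)) = 0.65597 rad → d = 6371·c ≈ 4179.19 km ≈ 2256.58 nmi.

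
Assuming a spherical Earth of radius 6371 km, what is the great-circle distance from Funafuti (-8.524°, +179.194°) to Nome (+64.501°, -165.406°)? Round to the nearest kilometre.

Δλ = -165.406 − 179.194 = -344.600°; wrapped into (−180°, 180°]: 15.400°.
Δφ = 64.501 − -8.524 = 73.025°.
a = sin²(Δφ/2) + cos φ₁ · cos φ₂ · sin²(Δλ/2) = 0.361666.
c = 2·atan2(√a, √(1−a)) = 1.29047 rad → d = 6371·c ≈ 8221.59 km.

8222 km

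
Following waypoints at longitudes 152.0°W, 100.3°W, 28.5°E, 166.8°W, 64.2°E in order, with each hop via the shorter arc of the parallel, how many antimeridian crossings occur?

2

Leg 1: -152.0° → -100.3°, shortest Δλ = 51.7° (east) — does not cross 180°.
Leg 2: -100.3° → +28.5°, shortest Δλ = 128.8° (east) — does not cross 180°.
Leg 3: +28.5° → -166.8°, shortest Δλ = 164.7° (east) — crosses 180°.
Leg 4: -166.8° → +64.2°, shortest Δλ = -129.0° (west) — crosses 180°.
Total crossings: 2.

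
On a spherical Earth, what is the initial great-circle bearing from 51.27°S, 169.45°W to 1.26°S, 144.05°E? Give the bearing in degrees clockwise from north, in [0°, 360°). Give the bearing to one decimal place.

Δλ = 144.05 − -169.45 = 313.50°; wrapped into (−180°, 180°]: -46.50°.
θ = atan2( sin Δλ · cos φ₂ , cos φ₁ · sin φ₂ − sin φ₁ · cos φ₂ · cos Δλ )
  = atan2(-0.72520, 0.52310) = -54.196° → normalised to [0°, 360°): 305.804°.

305.8°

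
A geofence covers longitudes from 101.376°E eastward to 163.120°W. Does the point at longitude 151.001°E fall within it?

Yes

Band width going east from +101.376° to -163.120°: ((-163.120 − 101.376) mod 360) = 95.504°.
Offset of +151.001° east of the west edge: ((151.001 − 101.376) mod 360) = 49.625°.
49.625° ≤ 95.504° ⇒ inside.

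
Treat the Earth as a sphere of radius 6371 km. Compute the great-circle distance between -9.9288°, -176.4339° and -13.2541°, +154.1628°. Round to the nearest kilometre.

Δλ = 154.1628 − -176.4339 = 330.5967°; wrapped into (−180°, 180°]: -29.4033°.
Δφ = -13.2541 − -9.9288 = -3.3253°.
a = sin²(Δφ/2) + cos φ₁ · cos φ₂ · sin²(Δλ/2) = 0.062595.
c = 2·atan2(√a, √(1−a)) = 0.50575 rad → d = 6371·c ≈ 3222.14 km.

3222 km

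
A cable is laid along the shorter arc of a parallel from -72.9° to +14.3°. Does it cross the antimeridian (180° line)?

No

Signed shortest Δλ = ((14.3 − -72.9 + 180) mod 360) − 180 = 87.2°.
Going east by 87.2° from -72.9° reaches +14.3° without touching 180°.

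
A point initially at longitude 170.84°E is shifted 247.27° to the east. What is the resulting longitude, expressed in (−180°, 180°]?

Start at +170.84°; shift +247.27° → +418.11°.
+418.11° lies outside (−180°, 180°]; subtract 360° → +58.11°.

58.11°E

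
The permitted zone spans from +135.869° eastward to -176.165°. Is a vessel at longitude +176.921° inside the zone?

Yes

Band width going east from +135.869° to -176.165°: ((-176.165 − 135.869) mod 360) = 47.966°.
Offset of +176.921° east of the west edge: ((176.921 − 135.869) mod 360) = 41.052°.
41.052° ≤ 47.966° ⇒ inside.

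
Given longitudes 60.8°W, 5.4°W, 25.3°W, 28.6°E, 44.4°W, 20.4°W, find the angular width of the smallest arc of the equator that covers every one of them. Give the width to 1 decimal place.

Sort the longitudes: -60.8°, -44.4°, -25.3°, -20.4°, -5.4°, +28.6°.
Eastward gaps between consecutive values (wrapping around): 16.4°, 19.1°, 4.9°, 15.0°, 34.0°, 270.6°.
Largest gap = 270.6° ⇒ minimal covering band is its complement: 360° − 270.6° = 89.4°.
Band runs from -60.8° eastward to +28.6°.

89.4°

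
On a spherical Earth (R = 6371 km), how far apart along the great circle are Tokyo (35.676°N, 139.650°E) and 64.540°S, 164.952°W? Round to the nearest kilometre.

12138 km

Δλ = -164.952 − 139.650 = -304.602°; wrapped into (−180°, 180°]: 55.398°.
Δφ = -64.540 − 35.676 = -100.216°.
a = sin²(Δφ/2) + cos φ₁ · cos φ₂ · sin²(Δλ/2) = 0.664130.
c = 2·atan2(√a, √(1−a)) = 1.90526 rad → d = 6371·c ≈ 12138.40 km.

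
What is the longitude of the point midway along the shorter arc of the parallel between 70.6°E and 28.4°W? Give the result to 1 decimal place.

Signed shortest Δλ from +70.6° to -28.4° is -99.0°.
Midpoint longitude = +70.6° + (-99.0°)/2 = +70.6° − 49.5° = +21.1°.

21.1°E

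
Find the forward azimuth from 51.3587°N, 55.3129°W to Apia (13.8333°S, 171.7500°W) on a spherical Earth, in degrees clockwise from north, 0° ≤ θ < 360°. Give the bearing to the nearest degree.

Δλ = -171.7500 − -55.3129 = -116.4371°.
θ = atan2( sin Δλ · cos φ₂ , cos φ₁ · sin φ₂ − sin φ₁ · cos φ₂ · cos Δλ )
  = atan2(-0.86945, 0.18836) = -77.777° → normalised to [0°, 360°): 282.223°.

282°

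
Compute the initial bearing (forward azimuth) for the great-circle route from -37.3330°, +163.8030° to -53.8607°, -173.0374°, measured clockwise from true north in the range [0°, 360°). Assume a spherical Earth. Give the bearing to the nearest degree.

143°

Δλ = -173.0374 − 163.8030 = -336.8404°; wrapped into (−180°, 180°]: 23.1596°.
θ = atan2( sin Δλ · cos φ₂ , cos φ₁ · sin φ₂ − sin φ₁ · cos φ₂ · cos Δλ )
  = atan2(0.23195, -0.31330) = 143.486° → normalised to [0°, 360°): 143.486°.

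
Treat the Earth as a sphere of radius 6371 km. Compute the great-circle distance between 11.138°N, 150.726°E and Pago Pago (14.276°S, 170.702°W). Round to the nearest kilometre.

5105 km

Δλ = -170.702 − 150.726 = -321.428°; wrapped into (−180°, 180°]: 38.572°.
Δφ = -14.276 − 11.138 = -25.414°.
a = sin²(Δφ/2) + cos φ₁ · cos φ₂ · sin²(Δλ/2) = 0.152112.
c = 2·atan2(√a, √(1−a)) = 0.80130 rad → d = 6371·c ≈ 5105.06 km.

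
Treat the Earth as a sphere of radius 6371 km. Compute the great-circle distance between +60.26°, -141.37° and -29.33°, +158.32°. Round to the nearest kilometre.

11363 km

Δλ = 158.32 − -141.37 = 299.69°; wrapped into (−180°, 180°]: -60.31°.
Δφ = -29.33 − 60.26 = -89.59°.
a = sin²(Δφ/2) + cos φ₁ · cos φ₂ · sin²(Δλ/2) = 0.605556.
c = 2·atan2(√a, √(1−a)) = 1.78351 rad → d = 6371·c ≈ 11362.73 km.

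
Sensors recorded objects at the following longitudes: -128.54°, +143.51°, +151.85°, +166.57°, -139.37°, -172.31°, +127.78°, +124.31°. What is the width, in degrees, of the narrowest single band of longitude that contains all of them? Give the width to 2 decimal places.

Sort the longitudes: -172.31°, -139.37°, -128.54°, +124.31°, +127.78°, +143.51°, +151.85°, +166.57°.
Eastward gaps between consecutive values (wrapping around): 32.94°, 10.83°, 252.85°, 3.47°, 15.73°, 8.34°, 14.72°, 21.12°.
Largest gap = 252.85° ⇒ minimal covering band is its complement: 360° − 252.85° = 107.15°.
Band runs from +124.31° eastward to -128.54°, crossing the antimeridian.

107.15°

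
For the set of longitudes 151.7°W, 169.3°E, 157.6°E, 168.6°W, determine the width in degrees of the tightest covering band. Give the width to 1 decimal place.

50.7°

Sort the longitudes: -168.6°, -151.7°, +157.6°, +169.3°.
Eastward gaps between consecutive values (wrapping around): 16.9°, 309.3°, 11.7°, 22.1°.
Largest gap = 309.3° ⇒ minimal covering band is its complement: 360° − 309.3° = 50.7°.
Band runs from +157.6° eastward to -151.7°, crossing the antimeridian.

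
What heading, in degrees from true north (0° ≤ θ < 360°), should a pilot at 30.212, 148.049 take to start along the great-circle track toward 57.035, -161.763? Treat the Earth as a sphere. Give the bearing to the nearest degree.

Δλ = -161.763 − 148.049 = -309.812°; wrapped into (−180°, 180°]: 50.188°.
θ = atan2( sin Δλ · cos φ₂ , cos φ₁ · sin φ₂ − sin φ₁ · cos φ₂ · cos Δλ )
  = atan2(0.41797, 0.54973) = 37.246° → normalised to [0°, 360°): 37.246°.

37°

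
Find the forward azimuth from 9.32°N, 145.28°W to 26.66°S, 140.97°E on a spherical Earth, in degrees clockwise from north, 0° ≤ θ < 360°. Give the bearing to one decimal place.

Δλ = 140.97 − -145.28 = 286.25°; wrapped into (−180°, 180°]: -73.75°.
θ = atan2( sin Δλ · cos φ₂ , cos φ₁ · sin φ₂ − sin φ₁ · cos φ₂ · cos Δλ )
  = atan2(-0.85798, -0.48327) = -119.391° → normalised to [0°, 360°): 240.609°.

240.6°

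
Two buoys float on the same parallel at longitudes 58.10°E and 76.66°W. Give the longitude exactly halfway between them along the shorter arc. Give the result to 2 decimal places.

Signed shortest Δλ from +58.10° to -76.66° is -134.76°.
Midpoint longitude = +58.10° + (-134.76°)/2 = +58.10° − 67.38° = -9.28°.

9.28°W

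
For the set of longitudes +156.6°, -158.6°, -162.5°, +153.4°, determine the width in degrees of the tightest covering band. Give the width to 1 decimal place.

Sort the longitudes: -162.5°, -158.6°, +153.4°, +156.6°.
Eastward gaps between consecutive values (wrapping around): 3.9°, 312.0°, 3.2°, 40.9°.
Largest gap = 312.0° ⇒ minimal covering band is its complement: 360° − 312.0° = 48.0°.
Band runs from +153.4° eastward to -158.6°, crossing the antimeridian.

48.0°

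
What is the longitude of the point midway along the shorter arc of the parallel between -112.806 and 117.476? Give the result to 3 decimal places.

Signed shortest Δλ from -112.806° to +117.476° is -129.718°.
Midpoint longitude = -112.806° + (-129.718°)/2 = -112.806° − 64.859° = -177.665°.
(The naïve average (-112.806 + +117.476)/2 = 2.335° is on the wrong side of the globe.)

-177.665°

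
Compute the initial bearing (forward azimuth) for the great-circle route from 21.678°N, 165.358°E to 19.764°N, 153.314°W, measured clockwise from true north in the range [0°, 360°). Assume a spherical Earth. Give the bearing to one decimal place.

85.1°

Δλ = -153.314 − 165.358 = -318.672°; wrapped into (−180°, 180°]: 41.328°.
θ = atan2( sin Δλ · cos φ₂ , cos φ₁ · sin φ₂ − sin φ₁ · cos φ₂ · cos Δλ )
  = atan2(0.62147, 0.05318) = 85.109° → normalised to [0°, 360°): 85.109°.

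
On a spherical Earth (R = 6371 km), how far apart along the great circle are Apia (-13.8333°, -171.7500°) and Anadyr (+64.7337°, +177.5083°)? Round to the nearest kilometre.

Δλ = 177.5083 − -171.7500 = 349.2583°; wrapped into (−180°, 180°]: -10.7417°.
Δφ = 64.7337 − -13.8333 = 78.5670°.
a = sin²(Δφ/2) + cos φ₁ · cos φ₂ · sin²(Δλ/2) = 0.404520.
c = 2·atan2(√a, √(1−a)) = 1.37866 rad → d = 6371·c ≈ 8783.42 km.

8783 km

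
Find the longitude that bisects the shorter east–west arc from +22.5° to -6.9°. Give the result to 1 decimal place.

+7.8°

Signed shortest Δλ from +22.5° to -6.9° is -29.4°.
Midpoint longitude = +22.5° + (-29.4°)/2 = +22.5° − 14.7° = +7.8°.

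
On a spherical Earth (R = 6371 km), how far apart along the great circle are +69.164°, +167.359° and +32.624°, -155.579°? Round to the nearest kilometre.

Δλ = -155.579 − 167.359 = -322.938°; wrapped into (−180°, 180°]: 37.062°.
Δφ = 32.624 − 69.164 = -36.540°.
a = sin²(Δφ/2) + cos φ₁ · cos φ₂ · sin²(Δλ/2) = 0.128539.
c = 2·atan2(√a, √(1−a)) = 0.73337 rad → d = 6371·c ≈ 4672.30 km.

4672 km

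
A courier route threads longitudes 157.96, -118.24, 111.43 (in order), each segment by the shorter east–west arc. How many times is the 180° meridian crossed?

Leg 1: +157.96° → -118.24°, shortest Δλ = 83.8° (east) — crosses 180°.
Leg 2: -118.24° → +111.43°, shortest Δλ = -130.33° (west) — crosses 180°.
Total crossings: 2.

2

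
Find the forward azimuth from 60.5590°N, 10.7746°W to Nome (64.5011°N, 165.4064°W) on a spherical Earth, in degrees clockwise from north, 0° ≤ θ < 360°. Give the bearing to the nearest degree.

Δλ = -165.4064 − -10.7746 = -154.6318°.
θ = atan2( sin Δλ · cos φ₂ , cos φ₁ · sin φ₂ − sin φ₁ · cos φ₂ · cos Δλ )
  = atan2(-0.18444, 0.78240) = -13.264° → normalised to [0°, 360°): 346.736°.

347°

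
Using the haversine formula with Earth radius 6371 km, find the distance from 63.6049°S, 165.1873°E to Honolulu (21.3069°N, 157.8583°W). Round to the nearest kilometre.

9973 km

Δλ = -157.8583 − 165.1873 = -323.0456°; wrapped into (−180°, 180°]: 36.9544°.
Δφ = 21.3069 − -63.6049 = 84.9118°.
a = sin²(Δφ/2) + cos φ₁ · cos φ₂ · sin²(Δλ/2) = 0.497256.
c = 2·atan2(√a, √(1−a)) = 1.56531 rad → d = 6371·c ≈ 9972.58 km.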